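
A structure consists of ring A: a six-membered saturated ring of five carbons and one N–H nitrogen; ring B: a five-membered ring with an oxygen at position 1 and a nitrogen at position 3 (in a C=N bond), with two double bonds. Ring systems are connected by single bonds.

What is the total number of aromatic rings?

1

Ring A has only sp³ atoms, so it is not fully conjugated — not aromatic (piperidine).
Ring B has a continuous p-orbital overlap around the ring; 2 ring double bonds (4 π electrons) plus a heteroatom lone pair (2) give 6 π electrons. Since 6 = 4n+2 (n=1), ring B is aromatic (oxazole).
Aromatic: B. Total: 1.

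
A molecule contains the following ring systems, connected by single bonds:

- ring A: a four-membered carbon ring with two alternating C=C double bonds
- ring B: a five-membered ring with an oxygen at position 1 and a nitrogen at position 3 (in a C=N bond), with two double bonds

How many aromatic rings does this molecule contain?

1

Ring A has only sp² ring atoms; a planar conformation would have a fully conjugated π system of 4 electrons. But 4 = 4(1), which is 4n not 4n+2, so ring A is not aromatic (cyclobutadiene) — cyclobutadiene is antiaromatic and distorts to a rectangle.
Ring B is planar and fully conjugated; 2 ring double bonds (4 π electrons) plus a heteroatom lone pair (2) give 6 π electrons. That satisfies 4n+2 with n=1, so ring B is aromatic (oxazole).
Aromatic: B. Total: 1.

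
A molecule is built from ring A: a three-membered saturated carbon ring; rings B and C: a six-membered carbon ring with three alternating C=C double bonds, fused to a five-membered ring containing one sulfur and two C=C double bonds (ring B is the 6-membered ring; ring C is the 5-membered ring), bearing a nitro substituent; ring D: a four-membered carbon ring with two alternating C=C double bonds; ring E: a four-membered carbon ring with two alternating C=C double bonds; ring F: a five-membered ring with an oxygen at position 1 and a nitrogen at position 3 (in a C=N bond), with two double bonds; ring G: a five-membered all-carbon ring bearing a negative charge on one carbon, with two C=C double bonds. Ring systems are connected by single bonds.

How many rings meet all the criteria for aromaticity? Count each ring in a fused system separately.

4

Ring A has only sp³ atoms, so it is not fully conjugated — not aromatic (cyclopropane).
Rings B and C form a fused bicyclic system (with one sulfur) with 9 sp² atoms and 10 π electrons from ring double bonds plus a heteroatom lone pair. 10 = 4(2)+2, so the system is aromatic and both rings count as aromatic (benzothiophene).
Ring D has only sp² ring atoms; a planar conformation would have a fully conjugated π system of 4 electrons. But 4 = 4(1), which is 4n not 4n+2, so ring D is not aromatic (cyclobutadiene) — cyclobutadiene is antiaromatic and distorts to a rectangle.
Ring E has only sp² ring atoms; a planar conformation would have a fully conjugated π system of 4 electrons. But 4 = 4(1), which is 4n not 4n+2, so ring E is not aromatic (cyclobutadiene) — cyclobutadiene is antiaromatic and distorts to a rectangle.
Ring F has a continuous p-orbital overlap around the ring; 2 ring double bonds (4 π electrons) plus a heteroatom lone pair (2) give 6 π electrons. That satisfies 4n+2 with n=1, so ring F is aromatic (oxazole).
Ring G is planar and fully conjugated; 2 ring double bonds (4 π electrons) plus the carbanion lone pair (2) give 6 π electrons. Since 6 = 4n+2 (n=1), ring G is aromatic (cyclopentadienyl anion).
Aromatic: B, C, F, G. Total: 4.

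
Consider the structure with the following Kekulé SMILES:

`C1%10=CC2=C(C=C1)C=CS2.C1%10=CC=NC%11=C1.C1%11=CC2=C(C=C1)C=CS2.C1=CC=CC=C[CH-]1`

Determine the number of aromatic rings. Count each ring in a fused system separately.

The SMILES encodes a six-membered carbon ring with three alternating C=C double bonds, fused to a five-membered ring containing one sulfur and two C=C double bonds; a six-membered ring of five carbons and one nitrogen with three alternating double bonds; a six-membered carbon ring with three alternating C=C double bonds, fused to a five-membered ring containing one sulfur and two C=C double bonds; a seven-membered all-carbon ring bearing a negative charge on one carbon, with three C=C double bonds.
The fused 6/5-membered bicyclic (with one sulfur) is a single π system with 9 sp² atoms and 10 π electrons from ring double bonds plus a heteroatom lone pair. 10 = 4(2)+2, so the system is aromatic and both rings count as aromatic (benzothiophene).
The 6-membered ring with one nitrogen is planar and fully conjugated; 3 ring double bonds give 6 π electrons. 6 = 4(1)+2, so it is aromatic (pyridine).
The fused 6/5-membered bicyclic (with one sulfur) is a single π system with 9 sp² atoms and 10 π electrons from ring double bonds plus a heteroatom lone pair. 10 = 4(2)+2, so the system is aromatic and both rings count as aromatic (benzothiophene).
The 7-membered ring has only sp² ring atoms; a planar conformation would have a fully conjugated π system of 8 electrons. But 8 = 4(2), which is 4n not 4n+2, so it is not aromatic (cycloheptatrienyl anion).
5 of the 6 rings are aromatic. Total: 5.

5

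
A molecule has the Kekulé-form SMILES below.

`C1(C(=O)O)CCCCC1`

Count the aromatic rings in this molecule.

0

The SMILES encodes a six-membered saturated carbon ring.
The 6-membered ring has only sp³ atoms, so it is not fully conjugated — not aromatic (cyclohexane).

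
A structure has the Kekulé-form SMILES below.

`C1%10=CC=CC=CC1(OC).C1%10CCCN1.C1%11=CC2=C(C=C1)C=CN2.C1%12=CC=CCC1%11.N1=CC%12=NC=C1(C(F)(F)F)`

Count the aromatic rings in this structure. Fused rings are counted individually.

3

The SMILES encodes a seven-membered carbon ring with three C=C double bonds and one sp³ carbon; a five-membered saturated ring of four carbons and one N–H nitrogen; a six-membered carbon ring with three alternating C=C double bonds, fused to a five-membered ring containing one N–H nitrogen and two C=C double bonds; a six-membered carbon ring with two conjugated C=C double bonds and two sp³ carbons; a six-membered ring with nitrogens at positions 1 and 4 and three alternating double bonds.
The 7-membered ring has one sp³ carbon, so it is not fully conjugated — not aromatic (cycloheptatriene).
The 5-membered ring with one N–H has only sp³ atoms, so it is not fully conjugated — not aromatic (pyrrolidine).
The fused 6/5-membered bicyclic (with one N–H) is a single π system with 9 sp² atoms and 10 π electrons from ring double bonds plus a heteroatom lone pair. 10 = 4(2)+2, so the system is aromatic and both rings count as aromatic (indole).
The 6-membered ring has two sp³ carbons, so it is not fully conjugated — not aromatic (1,3-cyclohexadiene).
The 6-membered ring with two nitrogens (1,4) has a continuous p-orbital overlap around the ring; 3 ring double bonds give 6 π electrons. Since 6 = 4n+2 (n=1), it is aromatic (pyrazine).
3 of the 6 rings are aromatic. Total: 3.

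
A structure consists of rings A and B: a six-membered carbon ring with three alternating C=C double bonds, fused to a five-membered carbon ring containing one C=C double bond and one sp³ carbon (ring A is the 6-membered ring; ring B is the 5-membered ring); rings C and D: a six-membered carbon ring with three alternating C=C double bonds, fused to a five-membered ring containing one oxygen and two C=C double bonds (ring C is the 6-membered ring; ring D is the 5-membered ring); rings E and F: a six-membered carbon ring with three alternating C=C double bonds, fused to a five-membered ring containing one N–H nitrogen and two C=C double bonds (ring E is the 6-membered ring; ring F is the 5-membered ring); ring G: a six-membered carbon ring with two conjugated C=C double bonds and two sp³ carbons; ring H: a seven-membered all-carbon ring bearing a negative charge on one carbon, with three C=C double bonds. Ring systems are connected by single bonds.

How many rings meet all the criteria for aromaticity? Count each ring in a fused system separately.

Ring A has a continuous p-orbital overlap around the ring; 3 ring double bonds give 6 π electrons. Since 6 = 4n+2 (n=1), ring A is aromatic (benzene ring).
Ring B has one sp³ carbon, so it is not fully conjugated — not aromatic (cyclopentene ring).
Rings C and D form a fused bicyclic system (with one oxygen) with 9 sp² atoms and 10 π electrons from ring double bonds plus a heteroatom lone pair. 10 = 4(2)+2, so the system is aromatic and both rings count as aromatic (benzofuran).
Rings E and F form a fused bicyclic system (with one N–H) with 9 sp² atoms and 10 π electrons from ring double bonds plus a heteroatom lone pair. 10 = 4(2)+2, so the system is aromatic and both rings count as aromatic (indole).
Ring G has two sp³ carbons, so it is not fully conjugated — not aromatic (1,3-cyclohexadiene).
Ring H has only sp² ring atoms; a planar conformation would have a fully conjugated π system of 8 electrons. But 8 = 4(2), which is 4n not 4n+2, so ring H is not aromatic (cycloheptatrienyl anion).
Aromatic: A, C, D, E, F. Total: 5.

5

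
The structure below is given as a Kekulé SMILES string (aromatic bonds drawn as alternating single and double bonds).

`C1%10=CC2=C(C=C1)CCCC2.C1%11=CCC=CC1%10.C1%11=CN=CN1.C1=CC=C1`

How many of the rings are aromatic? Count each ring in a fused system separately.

The SMILES encodes a six-membered carbon ring with three alternating C=C double bonds, fused to a saturated six-membered carbon ring; a six-membered carbon ring with two isolated C=C double bonds and two sp³ carbons; a five-membered ring with nitrogens at positions 1 and 3 (one bearing H, one in a C=N bond) and two double bonds; a four-membered carbon ring with two alternating C=C double bonds.
The 6-membered ring is fully conjugated (every ring atom contributes a p orbital); 3 ring double bonds give 6 π electrons. Since 6 = 4n+2 (n=1), it is aromatic (benzene ring).
The second 6-membered ring has four sp³ carbons, so it is not fully conjugated — not aromatic (cyclohexane ring).
The third 6-membered ring has two sp³ carbons, so it is not fully conjugated — not aromatic (1,4-cyclohexadiene).
The 5-membered ring with two nitrogens (one N–H, one =N–) is planar and fully conjugated; 2 ring double bonds (4 π electrons) plus a heteroatom lone pair (2) give 6 π electrons. 6 = 4(1)+2, so it is aromatic (imidazole).
The 4-membered ring has only sp² ring atoms; a planar conformation would have a fully conjugated π system of 4 electrons. But 4 = 4(1), which is 4n not 4n+2, so it is not aromatic (cyclobutadiene) — cyclobutadiene is antiaromatic and distorts to a rectangle.
2 of the 5 rings are aromatic. Total: 2.

2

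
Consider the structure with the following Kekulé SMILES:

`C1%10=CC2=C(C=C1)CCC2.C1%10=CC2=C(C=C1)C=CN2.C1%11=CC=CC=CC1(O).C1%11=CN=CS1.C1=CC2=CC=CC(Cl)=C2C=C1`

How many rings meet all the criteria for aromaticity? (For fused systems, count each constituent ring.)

The SMILES encodes a six-membered carbon ring with three alternating C=C double bonds, fused to a saturated five-membered carbon ring; a six-membered carbon ring with three alternating C=C double bonds, fused to a five-membered ring containing one N–H nitrogen and two C=C double bonds; a seven-membered carbon ring with three C=C double bonds and one sp³ carbon; a five-membered ring with a sulfur at position 1 and a nitrogen at position 3 (in a C=N bond), with two double bonds; two fused six-membered carbon rings, each with three alternating C=C double bonds.
The 6-membered ring is fully conjugated (every ring atom contributes a p orbital); 3 ring double bonds give 6 π electrons. Since 6 = 4n+2 (n=1), it is aromatic (benzene ring).
The 5-membered ring has three sp³ carbons, so it is not fully conjugated — not aromatic (cyclopentane ring).
The fused 6/5-membered bicyclic (with one N–H) is a single π system with 9 sp² atoms and 10 π electrons from ring double bonds plus a heteroatom lone pair. 10 = 4(2)+2, so the system is aromatic and both rings count as aromatic (indole).
The 7-membered ring has one sp³ carbon, so it is not fully conjugated — not aromatic (cycloheptatriene).
The 5-membered ring with one sulfur and one =N– is planar and fully conjugated; 2 ring double bonds (4 π electrons) plus a heteroatom lone pair (2) give 6 π electrons. 6 = 4(1)+2, so it is aromatic (thiazole).
The fused 6/6-membered bicyclic is a single π system with 10 sp² atoms and 10 π electrons from ring double bonds. 10 = 4(2)+2, so the system is aromatic and both rings count as aromatic (naphthalene).
6 of the 8 rings are aromatic. Total: 6.

6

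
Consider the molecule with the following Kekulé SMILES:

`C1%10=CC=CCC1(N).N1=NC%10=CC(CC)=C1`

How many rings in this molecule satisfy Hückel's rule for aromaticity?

1

The SMILES encodes a six-membered carbon ring with two conjugated C=C double bonds and two sp³ carbons; a six-membered ring with two adjacent nitrogens and three alternating double bonds.
The 6-membered ring has two sp³ carbons, so it is not fully conjugated — not aromatic (1,3-cyclohexadiene).
The 6-membered ring with two nitrogens (1,2) has a continuous p-orbital overlap around the ring; 3 ring double bonds give 6 π electrons. 6 = 4(1)+2, so it is aromatic (pyridazine).
1 of the 2 rings is aromatic. Total: 1.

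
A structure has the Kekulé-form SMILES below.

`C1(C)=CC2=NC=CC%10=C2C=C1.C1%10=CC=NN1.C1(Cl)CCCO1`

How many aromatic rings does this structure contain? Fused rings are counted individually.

3

The SMILES encodes two fused six-membered rings, each with three alternating double bonds; one ring is all carbon and the other has one ring nitrogen; a five-membered ring with two adjacent nitrogens (one bearing H, one in a double bond) and two double bonds; a five-membered saturated ring of four carbons and one oxygen.
The fused 6/6-membered bicyclic (with one nitrogen) is a single π system with 10 sp² atoms and 10 π electrons from ring double bonds. 10 = 4(2)+2, so the system is aromatic and both rings count as aromatic (quinoline).
The 5-membered ring with two adjacent nitrogens (one N–H, one =N–) has a continuous p-orbital overlap around the ring; 2 ring double bonds (4 π electrons) plus a heteroatom lone pair (2) give 6 π electrons. Since 6 = 4n+2 (n=1), it is aromatic (pyrazole).
The 5-membered ring with one oxygen has only sp³ atoms, so it is not fully conjugated — not aromatic (tetrahydrofuran).
3 of the 4 rings are aromatic. Total: 3.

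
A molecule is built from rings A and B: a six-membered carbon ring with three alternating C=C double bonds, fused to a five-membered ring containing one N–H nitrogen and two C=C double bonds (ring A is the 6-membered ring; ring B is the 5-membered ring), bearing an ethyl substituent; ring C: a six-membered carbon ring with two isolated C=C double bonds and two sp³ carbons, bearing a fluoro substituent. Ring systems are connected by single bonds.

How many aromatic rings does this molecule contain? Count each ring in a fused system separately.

2

Rings A and B form a fused bicyclic system (with one N–H) with 9 sp² atoms and 10 π electrons from ring double bonds plus a heteroatom lone pair. 10 = 4(2)+2, so the system is aromatic and both rings count as aromatic (indole).
Ring C has two sp³ carbons, so it is not fully conjugated — not aromatic (1,4-cyclohexadiene).
Aromatic: A, B. Total: 2.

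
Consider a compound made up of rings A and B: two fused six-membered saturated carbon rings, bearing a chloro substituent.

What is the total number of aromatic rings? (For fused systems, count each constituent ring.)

Ring A has only sp³ atoms, so it is not fully conjugated — not aromatic (cyclohexane ring).
Ring B has only sp³ atoms, so it is not fully conjugated — not aromatic (cyclohexane ring).
No ring is aromatic. Total: 0.

0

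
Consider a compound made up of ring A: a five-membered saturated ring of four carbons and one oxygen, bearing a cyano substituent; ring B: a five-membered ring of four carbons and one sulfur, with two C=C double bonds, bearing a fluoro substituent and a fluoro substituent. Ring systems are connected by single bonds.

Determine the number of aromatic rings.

1

Ring A has only sp³ atoms, so it is not fully conjugated — not aromatic (tetrahydrofuran).
Ring B has a continuous p-orbital overlap around the ring; 2 ring double bonds (4 π electrons) plus a heteroatom lone pair (2) give 6 π electrons. Since 6 = 4n+2 (n=1), ring B is aromatic (thiophene).
Aromatic: B. Total: 1.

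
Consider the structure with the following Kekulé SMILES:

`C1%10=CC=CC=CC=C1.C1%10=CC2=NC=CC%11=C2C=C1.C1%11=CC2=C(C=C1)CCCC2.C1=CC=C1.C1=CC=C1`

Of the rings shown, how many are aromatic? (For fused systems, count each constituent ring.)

The SMILES encodes an eight-membered carbon ring with four alternating C=C double bonds; two fused six-membered rings, each with three alternating double bonds; one ring is all carbon and the other has one ring nitrogen; a six-membered carbon ring with three alternating C=C double bonds, fused to a saturated six-membered carbon ring; a four-membered carbon ring with two alternating C=C double bonds; a four-membered carbon ring with two alternating C=C double bonds.
The 8-membered ring has only sp² ring atoms; a planar conformation would have a fully conjugated π system of 8 electrons. But 8 = 4(2), which is 4n not 4n+2, so it is not aromatic (cyclooctatetraene) — cyclooctatetraene distorts into a non-planar tub to avoid antiaromaticity.
The fused 6/6-membered bicyclic (with one nitrogen) is a single π system with 10 sp² atoms and 10 π electrons from ring double bonds. 10 = 4(2)+2, so the system is aromatic and both rings count as aromatic (quinoline).
The 6-membered ring is fully conjugated (every ring atom contributes a p orbital); 3 ring double bonds give 6 π electrons. Since 6 = 4n+2 (n=1), it is aromatic (benzene ring).
The second 6-membered ring has four sp³ carbons, so it is not fully conjugated — not aromatic (cyclohexane ring).
The 4-membered ring has only sp² ring atoms; a planar conformation would have a fully conjugated π system of 4 electrons. But 4 = 4(1), which is 4n not 4n+2, so it is not aromatic (cyclobutadiene) — cyclobutadiene is antiaromatic and distorts to a rectangle.
The second 4-membered ring has only sp² ring atoms; a planar conformation would have a fully conjugated π system of 4 electrons. But 4 = 4(1), which is 4n not 4n+2, so it is not aromatic (cyclobutadiene) — cyclobutadiene is antiaromatic and distorts to a rectangle.
3 of the 7 rings are aromatic. Total: 3.

3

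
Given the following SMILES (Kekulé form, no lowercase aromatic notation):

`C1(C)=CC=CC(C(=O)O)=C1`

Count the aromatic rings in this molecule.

1

The SMILES encodes a six-membered carbon ring with three alternating C=C double bonds.
The 6-membered ring is planar and fully conjugated; 3 ring double bonds give 6 π electrons. 6 = 4(1)+2, so it is aromatic (benzene).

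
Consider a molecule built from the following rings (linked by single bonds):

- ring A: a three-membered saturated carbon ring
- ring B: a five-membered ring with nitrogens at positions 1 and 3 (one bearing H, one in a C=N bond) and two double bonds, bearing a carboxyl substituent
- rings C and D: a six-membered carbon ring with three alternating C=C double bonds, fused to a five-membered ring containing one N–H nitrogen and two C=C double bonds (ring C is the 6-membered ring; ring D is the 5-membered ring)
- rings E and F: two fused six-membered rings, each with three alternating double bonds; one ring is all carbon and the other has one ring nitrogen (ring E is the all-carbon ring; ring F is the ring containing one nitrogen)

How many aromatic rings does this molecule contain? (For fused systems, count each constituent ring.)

Ring A has only sp³ atoms, so it is not fully conjugated — not aromatic (cyclopropane).
Ring B has a continuous p-orbital overlap around the ring; 2 ring double bonds (4 π electrons) plus a heteroatom lone pair (2) give 6 π electrons. That satisfies 4n+2 with n=1, so ring B is aromatic (imidazole).
Rings C and D form a fused bicyclic system (with one N–H) with 9 sp² atoms and 10 π electrons from ring double bonds plus a heteroatom lone pair. 10 = 4(2)+2, so the system is aromatic and both rings count as aromatic (indole).
Rings E and F form a fused bicyclic system (with one nitrogen) with 10 sp² atoms and 10 π electrons from ring double bonds. 10 = 4(2)+2, so the system is aromatic and both rings count as aromatic (quinoline).
Aromatic: B, C, D, E, F. Total: 5.

5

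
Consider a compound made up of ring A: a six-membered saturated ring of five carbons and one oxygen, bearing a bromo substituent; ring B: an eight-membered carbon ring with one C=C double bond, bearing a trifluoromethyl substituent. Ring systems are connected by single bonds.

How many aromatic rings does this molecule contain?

0

Ring A has only sp³ atoms, so it is not fully conjugated — not aromatic (tetrahydropyran).
Ring B has six sp³ carbons, so it is not fully conjugated — not aromatic (cyclooctene).
No ring is aromatic. Total: 0.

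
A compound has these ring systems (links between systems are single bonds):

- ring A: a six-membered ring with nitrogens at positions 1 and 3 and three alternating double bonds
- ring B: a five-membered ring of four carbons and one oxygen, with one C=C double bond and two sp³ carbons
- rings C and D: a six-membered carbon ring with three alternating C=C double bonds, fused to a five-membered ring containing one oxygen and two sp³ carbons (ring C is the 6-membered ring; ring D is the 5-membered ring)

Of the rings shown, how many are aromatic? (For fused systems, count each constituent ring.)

2

Ring A has a continuous p-orbital overlap around the ring; 3 ring double bonds give 6 π electrons. 6 = 4(1)+2, so ring A is aromatic (pyrimidine).
Ring B has two sp³ carbons, so it is not fully conjugated — not aromatic (2,3-dihydrofuran).
Ring C is fully conjugated (every ring atom contributes a p orbital); 3 ring double bonds give 6 π electrons. Since 6 = 4n+2 (n=1), ring C is aromatic (benzene ring).
Ring D has two sp³ carbons, so it is not fully conjugated — not aromatic (oxolane ring).
Aromatic: A, C. Total: 2.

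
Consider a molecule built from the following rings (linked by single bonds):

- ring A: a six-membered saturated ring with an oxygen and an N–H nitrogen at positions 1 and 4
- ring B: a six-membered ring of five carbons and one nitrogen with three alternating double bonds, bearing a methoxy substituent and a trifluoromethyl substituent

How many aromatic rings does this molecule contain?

Ring A has only sp³ atoms, so it is not fully conjugated — not aromatic (morpholine).
Ring B is fully conjugated (every ring atom contributes a p orbital); 3 ring double bonds give 6 π electrons. Since 6 = 4n+2 (n=1), ring B is aromatic (pyridine).
Aromatic: B. Total: 1.

1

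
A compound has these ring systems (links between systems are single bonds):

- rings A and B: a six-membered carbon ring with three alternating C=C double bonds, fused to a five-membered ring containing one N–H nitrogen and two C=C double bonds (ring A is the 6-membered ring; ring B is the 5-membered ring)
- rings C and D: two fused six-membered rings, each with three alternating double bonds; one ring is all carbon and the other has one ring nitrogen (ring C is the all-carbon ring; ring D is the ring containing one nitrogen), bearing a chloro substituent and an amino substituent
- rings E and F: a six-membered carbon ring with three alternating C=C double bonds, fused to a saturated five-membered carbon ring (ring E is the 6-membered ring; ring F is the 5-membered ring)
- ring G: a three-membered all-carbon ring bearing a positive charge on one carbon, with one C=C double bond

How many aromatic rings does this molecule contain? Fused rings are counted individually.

6

Rings A and B form a fused bicyclic system (with one N–H) with 9 sp² atoms and 10 π electrons from ring double bonds plus a heteroatom lone pair. 10 = 4(2)+2, so the system is aromatic and both rings count as aromatic (indole).
Rings C and D form a fused bicyclic system (with one nitrogen) with 10 sp² atoms and 10 π electrons from ring double bonds. 10 = 4(2)+2, so the system is aromatic and both rings count as aromatic (quinoline).
Ring E is planar and fully conjugated; 3 ring double bonds give 6 π electrons. That satisfies 4n+2 with n=1, so ring E is aromatic (benzene ring).
Ring F has three sp³ carbons, so it is not fully conjugated — not aromatic (cyclopentane ring).
Ring G is fully conjugated (every ring atom contributes a p orbital); 1 ring double bond (2 π electrons) plus the carbocation's empty p orbital (0, but keeps the ring conjugated) give 2 π electrons. Since 2 = 4n+2 (n=0), ring G is aromatic (cyclopropenyl cation).
Aromatic: A, B, C, D, E, G. Total: 6.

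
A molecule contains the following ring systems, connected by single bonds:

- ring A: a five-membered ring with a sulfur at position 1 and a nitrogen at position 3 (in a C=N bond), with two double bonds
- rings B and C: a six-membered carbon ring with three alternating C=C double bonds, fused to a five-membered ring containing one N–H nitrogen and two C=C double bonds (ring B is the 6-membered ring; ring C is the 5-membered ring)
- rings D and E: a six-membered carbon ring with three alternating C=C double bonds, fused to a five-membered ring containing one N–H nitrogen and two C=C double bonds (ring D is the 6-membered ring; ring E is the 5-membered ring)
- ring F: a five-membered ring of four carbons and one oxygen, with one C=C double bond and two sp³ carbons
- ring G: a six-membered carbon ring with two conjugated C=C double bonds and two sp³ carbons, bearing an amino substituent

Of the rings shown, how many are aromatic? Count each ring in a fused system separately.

Ring A is fully conjugated (every ring atom contributes a p orbital); 2 ring double bonds (4 π electrons) plus a heteroatom lone pair (2) give 6 π electrons. Since 6 = 4n+2 (n=1), ring A is aromatic (thiazole).
Rings B and C form a fused bicyclic system (with one N–H) with 9 sp² atoms and 10 π electrons from ring double bonds plus a heteroatom lone pair. 10 = 4(2)+2, so the system is aromatic and both rings count as aromatic (indole).
Rings D and E form a fused bicyclic system (with one N–H) with 9 sp² atoms and 10 π electrons from ring double bonds plus a heteroatom lone pair. 10 = 4(2)+2, so the system is aromatic and both rings count as aromatic (indole).
Ring F has two sp³ carbons, so it is not fully conjugated — not aromatic (2,3-dihydrofuran).
Ring G has two sp³ carbons, so it is not fully conjugated — not aromatic (1,3-cyclohexadiene).
Aromatic: A, B, C, D, E. Total: 5.

5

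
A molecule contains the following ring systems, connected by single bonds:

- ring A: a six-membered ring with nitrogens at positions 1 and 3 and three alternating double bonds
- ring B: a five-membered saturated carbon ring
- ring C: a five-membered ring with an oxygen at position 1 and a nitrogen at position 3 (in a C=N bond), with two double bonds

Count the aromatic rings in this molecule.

Ring A has a continuous p-orbital overlap around the ring; 3 ring double bonds give 6 π electrons. Since 6 = 4n+2 (n=1), ring A is aromatic (pyrimidine).
Ring B has only sp³ atoms, so it is not fully conjugated — not aromatic (cyclopentane).
Ring C is planar and fully conjugated; 2 ring double bonds (4 π electrons) plus a heteroatom lone pair (2) give 6 π electrons. Since 6 = 4n+2 (n=1), ring C is aromatic (oxazole).
Aromatic: A, C. Total: 2.

2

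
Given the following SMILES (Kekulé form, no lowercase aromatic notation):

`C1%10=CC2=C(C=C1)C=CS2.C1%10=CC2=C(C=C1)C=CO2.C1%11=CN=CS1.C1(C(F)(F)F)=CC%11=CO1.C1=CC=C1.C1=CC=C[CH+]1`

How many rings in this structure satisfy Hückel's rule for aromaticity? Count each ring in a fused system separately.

The SMILES encodes a six-membered carbon ring with three alternating C=C double bonds, fused to a five-membered ring containing one sulfur and two C=C double bonds; a six-membered carbon ring with three alternating C=C double bonds, fused to a five-membered ring containing one oxygen and two C=C double bonds; a five-membered ring with a sulfur at position 1 and a nitrogen at position 3 (in a C=N bond), with two double bonds; a five-membered ring of four carbons and one oxygen, with two C=C double bonds; a four-membered carbon ring with two alternating C=C double bonds; a five-membered all-carbon ring bearing a positive charge on one carbon, with two C=C double bonds.
The fused 6/5-membered bicyclic (with one sulfur) is a single π system with 9 sp² atoms and 10 π electrons from ring double bonds plus a heteroatom lone pair. 10 = 4(2)+2, so the system is aromatic and both rings count as aromatic (benzothiophene).
The fused 6/5-membered bicyclic (with one oxygen) is a single π system with 9 sp² atoms and 10 π electrons from ring double bonds plus a heteroatom lone pair. 10 = 4(2)+2, so the system is aromatic and both rings count as aromatic (benzofuran).
The 5-membered ring with one sulfur and one =N– has a continuous p-orbital overlap around the ring; 2 ring double bonds (4 π electrons) plus a heteroatom lone pair (2) give 6 π electrons. That satisfies 4n+2 with n=1, so it is aromatic (thiazole).
The 5-membered ring with one oxygen has a continuous p-orbital overlap around the ring; 2 ring double bonds (4 π electrons) plus a heteroatom lone pair (2) give 6 π electrons. Since 6 = 4n+2 (n=1), it is aromatic (furan).
The 4-membered ring has only sp² ring atoms; a planar conformation would have a fully conjugated π system of 4 electrons. But 4 = 4(1), which is 4n not 4n+2, so it is not aromatic (cyclobutadiene) — cyclobutadiene is antiaromatic and distorts to a rectangle.
The 5-membered ring has only sp² ring atoms; a planar conformation would have a fully conjugated π system of 4 electrons. But 4 = 4(1), which is 4n not 4n+2, so it is not aromatic (cyclopentadienyl cation).
6 of the 8 rings are aromatic. Total: 6.

6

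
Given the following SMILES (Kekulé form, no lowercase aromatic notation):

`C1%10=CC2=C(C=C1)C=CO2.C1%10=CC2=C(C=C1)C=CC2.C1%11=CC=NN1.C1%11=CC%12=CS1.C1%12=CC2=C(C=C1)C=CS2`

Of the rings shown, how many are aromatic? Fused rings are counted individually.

The SMILES encodes a six-membered carbon ring with three alternating C=C double bonds, fused to a five-membered ring containing one oxygen and two C=C double bonds; a six-membered carbon ring with three alternating C=C double bonds, fused to a five-membered carbon ring containing one C=C double bond and one sp³ carbon; a five-membered ring with two adjacent nitrogens (one bearing H, one in a double bond) and two double bonds; a five-membered ring of four carbons and one sulfur, with two C=C double bonds; a six-membered carbon ring with three alternating C=C double bonds, fused to a five-membered ring containing one sulfur and two C=C double bonds.
The fused 6/5-membered bicyclic (with one oxygen) is a single π system with 9 sp² atoms and 10 π electrons from ring double bonds plus a heteroatom lone pair. 10 = 4(2)+2, so the system is aromatic and both rings count as aromatic (benzofuran).
The 6-membered ring is planar and fully conjugated; 3 ring double bonds give 6 π electrons. Since 6 = 4n+2 (n=1), it is aromatic (benzene ring).
The 5-membered ring has one sp³ carbon, so it is not fully conjugated — not aromatic (cyclopentene ring).
The 5-membered ring with two adjacent nitrogens (one N–H, one =N–) is planar and fully conjugated; 2 ring double bonds (4 π electrons) plus a heteroatom lone pair (2) give 6 π electrons. 6 = 4(1)+2, so it is aromatic (pyrazole).
The 5-membered ring with one sulfur has a continuous p-orbital overlap around the ring; 2 ring double bonds (4 π electrons) plus a heteroatom lone pair (2) give 6 π electrons. 6 = 4(1)+2, so it is aromatic (thiophene).
The fused 6/5-membered bicyclic (with one sulfur) is a single π system with 9 sp² atoms and 10 π electrons from ring double bonds plus a heteroatom lone pair. 10 = 4(2)+2, so the system is aromatic and both rings count as aromatic (benzothiophene).
7 of the 8 rings are aromatic. Total: 7.

7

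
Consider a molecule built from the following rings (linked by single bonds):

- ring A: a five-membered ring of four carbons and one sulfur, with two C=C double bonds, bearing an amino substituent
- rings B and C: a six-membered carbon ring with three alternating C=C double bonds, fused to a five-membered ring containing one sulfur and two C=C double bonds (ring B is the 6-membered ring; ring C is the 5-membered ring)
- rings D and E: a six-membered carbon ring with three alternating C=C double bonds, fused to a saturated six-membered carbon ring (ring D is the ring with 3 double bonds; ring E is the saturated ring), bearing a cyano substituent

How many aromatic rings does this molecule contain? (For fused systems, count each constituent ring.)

4

Ring A is planar and fully conjugated; 2 ring double bonds (4 π electrons) plus a heteroatom lone pair (2) give 6 π electrons. Since 6 = 4n+2 (n=1), ring A is aromatic (thiophene).
Rings B and C form a fused bicyclic system (with one sulfur) with 9 sp² atoms and 10 π electrons from ring double bonds plus a heteroatom lone pair. 10 = 4(2)+2, so the system is aromatic and both rings count as aromatic (benzothiophene).
Ring D is fully conjugated (every ring atom contributes a p orbital); 3 ring double bonds give 6 π electrons. That satisfies 4n+2 with n=1, so ring D is aromatic (benzene ring).
Ring E has four sp³ carbons, so it is not fully conjugated — not aromatic (cyclohexane ring).
Aromatic: A, B, C, D. Total: 4.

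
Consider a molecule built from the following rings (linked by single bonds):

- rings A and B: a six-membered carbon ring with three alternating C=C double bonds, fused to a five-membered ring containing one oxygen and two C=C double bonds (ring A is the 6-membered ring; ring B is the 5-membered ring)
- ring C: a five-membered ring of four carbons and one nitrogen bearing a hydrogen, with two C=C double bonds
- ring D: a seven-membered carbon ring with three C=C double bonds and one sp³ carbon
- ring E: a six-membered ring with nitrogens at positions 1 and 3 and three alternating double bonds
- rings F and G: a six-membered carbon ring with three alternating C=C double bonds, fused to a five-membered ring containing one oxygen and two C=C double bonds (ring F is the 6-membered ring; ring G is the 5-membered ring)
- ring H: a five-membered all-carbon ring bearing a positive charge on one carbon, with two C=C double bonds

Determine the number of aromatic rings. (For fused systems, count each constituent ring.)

Rings A and B form a fused bicyclic system (with one oxygen) with 9 sp² atoms and 10 π electrons from ring double bonds plus a heteroatom lone pair. 10 = 4(2)+2, so the system is aromatic and both rings count as aromatic (benzofuran).
Ring C is fully conjugated (every ring atom contributes a p orbital); 2 ring double bonds (4 π electrons) plus a heteroatom lone pair (2) give 6 π electrons. Since 6 = 4n+2 (n=1), ring C is aromatic (pyrrole).
Ring D has one sp³ carbon, so it is not fully conjugated — not aromatic (cycloheptatriene).
Ring E is fully conjugated (every ring atom contributes a p orbital); 3 ring double bonds give 6 π electrons. 6 = 4(1)+2, so ring E is aromatic (pyrimidine).
Rings F and G form a fused bicyclic system (with one oxygen) with 9 sp² atoms and 10 π electrons from ring double bonds plus a heteroatom lone pair. 10 = 4(2)+2, so the system is aromatic and both rings count as aromatic (benzofuran).
Ring H has only sp² ring atoms; a planar conformation would have a fully conjugated π system of 4 electrons. But 4 = 4(1), which is 4n not 4n+2, so ring H is not aromatic (cyclopentadienyl cation).
Aromatic: A, B, C, E, F, G. Total: 6.

6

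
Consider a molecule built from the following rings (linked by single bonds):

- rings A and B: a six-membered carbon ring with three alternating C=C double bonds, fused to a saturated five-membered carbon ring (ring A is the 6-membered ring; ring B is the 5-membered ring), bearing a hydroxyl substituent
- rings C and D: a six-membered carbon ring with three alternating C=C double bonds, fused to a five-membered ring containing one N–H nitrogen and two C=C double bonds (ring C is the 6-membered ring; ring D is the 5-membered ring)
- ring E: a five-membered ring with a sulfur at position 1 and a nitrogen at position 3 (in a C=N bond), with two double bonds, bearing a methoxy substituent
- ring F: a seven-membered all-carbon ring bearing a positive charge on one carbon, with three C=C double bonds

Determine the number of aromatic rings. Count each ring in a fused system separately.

5

Ring A has a continuous p-orbital overlap around the ring; 3 ring double bonds give 6 π electrons. That satisfies 4n+2 with n=1, so ring A is aromatic (benzene ring).
Ring B has three sp³ carbons, so it is not fully conjugated — not aromatic (cyclopentane ring).
Rings C and D form a fused bicyclic system (with one N–H) with 9 sp² atoms and 10 π electrons from ring double bonds plus a heteroatom lone pair. 10 = 4(2)+2, so the system is aromatic and both rings count as aromatic (indole).
Ring E is planar and fully conjugated; 2 ring double bonds (4 π electrons) plus a heteroatom lone pair (2) give 6 π electrons. Since 6 = 4n+2 (n=1), ring E is aromatic (thiazole).
Ring F is fully conjugated (every ring atom contributes a p orbital); 3 ring double bonds (6 π electrons) plus the carbocation's empty p orbital (0, but keeps the ring conjugated) give 6 π electrons. That satisfies 4n+2 with n=1, so ring F is aromatic (tropylium cation).
Aromatic: A, C, D, E, F. Total: 5.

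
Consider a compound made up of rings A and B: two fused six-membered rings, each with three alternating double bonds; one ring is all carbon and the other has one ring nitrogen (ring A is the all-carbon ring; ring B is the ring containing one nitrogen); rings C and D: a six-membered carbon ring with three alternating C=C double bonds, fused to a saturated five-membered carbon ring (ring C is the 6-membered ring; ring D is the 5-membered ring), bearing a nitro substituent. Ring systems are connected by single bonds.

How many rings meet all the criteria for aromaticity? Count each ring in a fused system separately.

3

Rings A and B form a fused bicyclic system (with one nitrogen) with 10 sp² atoms and 10 π electrons from ring double bonds. 10 = 4(2)+2, so the system is aromatic and both rings count as aromatic (quinoline).
Ring C is planar and fully conjugated; 3 ring double bonds give 6 π electrons. 6 = 4(1)+2, so ring C is aromatic (benzene ring).
Ring D has three sp³ carbons, so it is not fully conjugated — not aromatic (cyclopentane ring).
Aromatic: A, B, C. Total: 3.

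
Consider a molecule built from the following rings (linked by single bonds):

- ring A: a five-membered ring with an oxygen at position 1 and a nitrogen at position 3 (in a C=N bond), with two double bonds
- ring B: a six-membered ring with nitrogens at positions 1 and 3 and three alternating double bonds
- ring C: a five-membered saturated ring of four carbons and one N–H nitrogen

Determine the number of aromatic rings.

Ring A is fully conjugated (every ring atom contributes a p orbital); 2 ring double bonds (4 π electrons) plus a heteroatom lone pair (2) give 6 π electrons. 6 = 4(1)+2, so ring A is aromatic (oxazole).
Ring B has a continuous p-orbital overlap around the ring; 3 ring double bonds give 6 π electrons. 6 = 4(1)+2, so ring B is aromatic (pyrimidine).
Ring C has only sp³ atoms, so it is not fully conjugated — not aromatic (pyrrolidine).
Aromatic: A, B. Total: 2.

2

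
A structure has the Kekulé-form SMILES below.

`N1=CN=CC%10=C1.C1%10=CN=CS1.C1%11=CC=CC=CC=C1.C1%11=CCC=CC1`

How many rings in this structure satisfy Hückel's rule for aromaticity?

The SMILES encodes a six-membered ring with nitrogens at positions 1 and 3 and three alternating double bonds; a five-membered ring with a sulfur at position 1 and a nitrogen at position 3 (in a C=N bond), with two double bonds; an eight-membered carbon ring with four alternating C=C double bonds; a six-membered carbon ring with two isolated C=C double bonds and two sp³ carbons.
The 6-membered ring with two nitrogens (1,3) is planar and fully conjugated; 3 ring double bonds give 6 π electrons. That satisfies 4n+2 with n=1, so it is aromatic (pyrimidine).
The 5-membered ring with one sulfur and one =N– is fully conjugated (every ring atom contributes a p orbital); 2 ring double bonds (4 π electrons) plus a heteroatom lone pair (2) give 6 π electrons. That satisfies 4n+2 with n=1, so it is aromatic (thiazole).
The 8-membered ring has only sp² ring atoms; a planar conformation would have a fully conjugated π system of 8 electrons. But 8 = 4(2), which is 4n not 4n+2, so it is not aromatic (cyclooctatetraene) — cyclooctatetraene distorts into a non-planar tub to avoid antiaromaticity.
The 6-membered ring has two sp³ carbons, so it is not fully conjugated — not aromatic (1,4-cyclohexadiene).
2 of the 4 rings are aromatic. Total: 2.

2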